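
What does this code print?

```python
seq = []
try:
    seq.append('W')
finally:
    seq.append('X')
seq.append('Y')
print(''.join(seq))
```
WXY

try/finally without except, no exception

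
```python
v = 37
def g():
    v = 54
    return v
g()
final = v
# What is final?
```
37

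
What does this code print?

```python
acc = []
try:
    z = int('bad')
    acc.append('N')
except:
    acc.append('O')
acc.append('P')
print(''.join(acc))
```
OP

Exception raised in try, caught by bare except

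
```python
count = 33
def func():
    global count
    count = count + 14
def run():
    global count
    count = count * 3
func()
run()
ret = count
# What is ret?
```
141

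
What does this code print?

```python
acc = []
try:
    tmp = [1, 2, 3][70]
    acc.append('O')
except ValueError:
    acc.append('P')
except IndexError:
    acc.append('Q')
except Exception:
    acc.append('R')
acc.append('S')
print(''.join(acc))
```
QS

IndexError matches before generic Exception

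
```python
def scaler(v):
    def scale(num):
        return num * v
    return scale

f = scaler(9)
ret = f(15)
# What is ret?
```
135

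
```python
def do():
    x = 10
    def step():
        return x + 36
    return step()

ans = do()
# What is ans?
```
46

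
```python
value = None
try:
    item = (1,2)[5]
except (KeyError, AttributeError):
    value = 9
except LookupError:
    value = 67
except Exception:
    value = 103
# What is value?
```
67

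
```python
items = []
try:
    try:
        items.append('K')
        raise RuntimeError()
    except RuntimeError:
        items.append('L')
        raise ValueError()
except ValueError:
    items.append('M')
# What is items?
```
['K', 'L', 'M']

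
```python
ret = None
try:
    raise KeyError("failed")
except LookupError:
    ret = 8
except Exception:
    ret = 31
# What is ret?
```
8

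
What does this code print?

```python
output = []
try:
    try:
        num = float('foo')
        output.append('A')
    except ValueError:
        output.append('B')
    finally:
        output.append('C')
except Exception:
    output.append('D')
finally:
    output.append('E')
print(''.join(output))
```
BCE

Both finally blocks run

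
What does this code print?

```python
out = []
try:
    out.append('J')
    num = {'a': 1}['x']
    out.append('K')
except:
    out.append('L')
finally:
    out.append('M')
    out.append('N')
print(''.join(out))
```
JLMN

Code before exception runs, then except, then all of finally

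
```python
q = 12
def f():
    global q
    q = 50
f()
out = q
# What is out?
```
50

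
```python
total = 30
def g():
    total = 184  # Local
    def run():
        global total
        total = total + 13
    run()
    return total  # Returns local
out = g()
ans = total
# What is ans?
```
43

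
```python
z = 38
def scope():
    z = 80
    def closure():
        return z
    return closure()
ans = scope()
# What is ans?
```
80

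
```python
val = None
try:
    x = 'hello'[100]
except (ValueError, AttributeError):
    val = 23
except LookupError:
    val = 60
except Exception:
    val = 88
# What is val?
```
60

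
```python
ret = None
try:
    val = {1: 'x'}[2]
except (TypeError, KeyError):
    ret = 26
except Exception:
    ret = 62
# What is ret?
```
26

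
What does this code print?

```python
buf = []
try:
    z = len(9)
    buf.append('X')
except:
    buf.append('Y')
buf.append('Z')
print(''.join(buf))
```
YZ

Exception raised in try, caught by bare except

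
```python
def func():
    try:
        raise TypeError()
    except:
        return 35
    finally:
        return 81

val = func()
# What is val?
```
81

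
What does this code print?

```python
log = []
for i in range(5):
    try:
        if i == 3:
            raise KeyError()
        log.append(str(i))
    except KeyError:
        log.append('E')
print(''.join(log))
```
012E4

Exception on i=3 caught, loop continues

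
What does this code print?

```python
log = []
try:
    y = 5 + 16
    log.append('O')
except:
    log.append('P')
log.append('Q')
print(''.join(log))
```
OQ

No exception, try block completes normally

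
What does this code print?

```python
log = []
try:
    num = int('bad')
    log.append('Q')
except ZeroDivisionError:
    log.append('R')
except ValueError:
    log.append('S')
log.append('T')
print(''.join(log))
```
ST

ValueError is caught by its specific handler, not ZeroDivisionError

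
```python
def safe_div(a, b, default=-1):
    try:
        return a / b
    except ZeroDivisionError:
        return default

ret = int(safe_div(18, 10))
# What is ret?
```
1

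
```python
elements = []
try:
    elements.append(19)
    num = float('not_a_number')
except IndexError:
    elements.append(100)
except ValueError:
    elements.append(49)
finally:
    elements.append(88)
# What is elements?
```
[19, 49, 88]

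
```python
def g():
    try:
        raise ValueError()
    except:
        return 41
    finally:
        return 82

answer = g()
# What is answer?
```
82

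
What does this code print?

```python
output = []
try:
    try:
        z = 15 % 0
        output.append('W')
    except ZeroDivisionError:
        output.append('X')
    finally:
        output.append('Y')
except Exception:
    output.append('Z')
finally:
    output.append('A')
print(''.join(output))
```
XYA

Both finally blocks run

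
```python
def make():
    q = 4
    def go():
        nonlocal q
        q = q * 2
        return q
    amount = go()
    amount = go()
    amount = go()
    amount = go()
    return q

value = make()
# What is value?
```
64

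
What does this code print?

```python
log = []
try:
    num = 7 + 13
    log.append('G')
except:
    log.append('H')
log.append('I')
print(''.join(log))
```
GI

No exception, try block completes normally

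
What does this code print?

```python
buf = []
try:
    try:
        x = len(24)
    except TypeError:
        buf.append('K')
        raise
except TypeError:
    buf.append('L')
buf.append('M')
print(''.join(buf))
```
KLM

raise without argument re-raises current exception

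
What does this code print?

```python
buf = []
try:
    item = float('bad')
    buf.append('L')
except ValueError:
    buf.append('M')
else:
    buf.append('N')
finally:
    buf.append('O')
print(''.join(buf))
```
MO

Exception: except runs, else skipped, finally runs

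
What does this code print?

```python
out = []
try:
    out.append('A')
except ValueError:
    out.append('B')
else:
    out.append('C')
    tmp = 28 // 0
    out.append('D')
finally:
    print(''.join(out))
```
AC

Try succeeds, else appends 'C', ZeroDivisionError in else is uncaught, finally prints before exception propagates ('D' never appended)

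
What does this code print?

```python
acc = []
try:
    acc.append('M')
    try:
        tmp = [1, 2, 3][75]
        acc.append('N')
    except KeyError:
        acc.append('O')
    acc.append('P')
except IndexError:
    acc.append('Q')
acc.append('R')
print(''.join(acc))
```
MQR

Inner handler doesn't match, propagates to outer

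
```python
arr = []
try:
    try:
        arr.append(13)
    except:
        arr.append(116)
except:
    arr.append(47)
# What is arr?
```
[13]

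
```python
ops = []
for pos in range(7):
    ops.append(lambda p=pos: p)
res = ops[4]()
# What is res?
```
4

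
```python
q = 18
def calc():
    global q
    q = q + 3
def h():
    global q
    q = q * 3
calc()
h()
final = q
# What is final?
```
63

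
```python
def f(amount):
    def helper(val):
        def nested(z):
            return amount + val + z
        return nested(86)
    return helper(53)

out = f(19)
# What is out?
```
158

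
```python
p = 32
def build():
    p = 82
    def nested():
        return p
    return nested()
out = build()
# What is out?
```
82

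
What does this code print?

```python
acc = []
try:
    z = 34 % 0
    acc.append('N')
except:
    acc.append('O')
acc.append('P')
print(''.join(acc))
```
OP

Exception raised in try, caught by bare except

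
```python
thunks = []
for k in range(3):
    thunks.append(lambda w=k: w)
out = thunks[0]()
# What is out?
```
0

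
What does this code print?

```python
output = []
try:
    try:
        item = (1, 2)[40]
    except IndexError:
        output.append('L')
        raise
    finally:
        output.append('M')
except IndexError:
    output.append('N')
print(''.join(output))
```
LMN

finally runs before re-raised exception propagates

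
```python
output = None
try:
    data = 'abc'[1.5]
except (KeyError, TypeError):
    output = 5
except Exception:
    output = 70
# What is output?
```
5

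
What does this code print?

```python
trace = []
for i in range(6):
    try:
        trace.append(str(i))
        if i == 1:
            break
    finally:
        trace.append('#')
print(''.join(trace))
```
0#1#

finally runs even when breaking out of loop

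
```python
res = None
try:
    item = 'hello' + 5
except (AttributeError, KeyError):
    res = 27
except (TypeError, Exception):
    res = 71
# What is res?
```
71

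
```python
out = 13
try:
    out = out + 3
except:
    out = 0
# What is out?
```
16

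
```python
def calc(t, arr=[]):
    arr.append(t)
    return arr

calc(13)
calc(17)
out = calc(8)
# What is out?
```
[13, 17, 8]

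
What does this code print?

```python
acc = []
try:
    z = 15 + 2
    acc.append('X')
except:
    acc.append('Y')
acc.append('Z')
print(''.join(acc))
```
XZ

No exception, try block completes normally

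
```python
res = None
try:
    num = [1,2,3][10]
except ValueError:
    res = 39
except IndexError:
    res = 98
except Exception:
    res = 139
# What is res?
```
98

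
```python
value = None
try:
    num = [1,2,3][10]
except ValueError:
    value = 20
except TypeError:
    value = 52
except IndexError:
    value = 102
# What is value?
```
102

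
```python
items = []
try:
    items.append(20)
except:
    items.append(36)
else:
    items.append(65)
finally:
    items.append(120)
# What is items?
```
[20, 65, 120]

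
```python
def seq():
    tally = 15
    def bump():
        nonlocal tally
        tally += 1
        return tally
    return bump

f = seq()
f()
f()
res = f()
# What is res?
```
18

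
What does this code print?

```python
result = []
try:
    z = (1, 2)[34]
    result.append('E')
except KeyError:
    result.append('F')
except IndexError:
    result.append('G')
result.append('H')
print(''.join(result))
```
GH

IndexError is caught by its specific handler, not KeyError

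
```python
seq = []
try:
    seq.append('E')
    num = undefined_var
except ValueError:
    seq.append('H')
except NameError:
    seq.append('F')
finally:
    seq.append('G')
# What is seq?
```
['E', 'F', 'G']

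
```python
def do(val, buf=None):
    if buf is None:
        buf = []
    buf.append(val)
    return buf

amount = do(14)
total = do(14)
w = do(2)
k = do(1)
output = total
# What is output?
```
[14]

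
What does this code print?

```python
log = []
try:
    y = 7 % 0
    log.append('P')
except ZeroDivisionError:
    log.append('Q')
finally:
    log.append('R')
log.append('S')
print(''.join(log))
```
QRS

finally always runs, even after exception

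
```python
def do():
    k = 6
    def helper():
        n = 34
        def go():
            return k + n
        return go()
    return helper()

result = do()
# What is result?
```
40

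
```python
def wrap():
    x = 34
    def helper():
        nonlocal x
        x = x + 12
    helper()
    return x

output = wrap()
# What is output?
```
46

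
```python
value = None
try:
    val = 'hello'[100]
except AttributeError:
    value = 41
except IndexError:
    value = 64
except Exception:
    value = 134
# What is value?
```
64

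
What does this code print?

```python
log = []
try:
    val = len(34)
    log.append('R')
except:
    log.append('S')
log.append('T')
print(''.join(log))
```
ST

Exception raised in try, caught by bare except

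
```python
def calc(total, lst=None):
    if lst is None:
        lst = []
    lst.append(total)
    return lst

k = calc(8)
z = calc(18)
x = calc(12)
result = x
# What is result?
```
[12]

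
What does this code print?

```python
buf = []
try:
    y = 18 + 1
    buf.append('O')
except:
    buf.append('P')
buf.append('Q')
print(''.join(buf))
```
OQ

No exception, try block completes normally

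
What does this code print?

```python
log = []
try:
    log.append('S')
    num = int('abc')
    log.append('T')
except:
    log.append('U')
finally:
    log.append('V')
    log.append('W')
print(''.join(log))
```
SUVW

Code before exception runs, then except, then all of finally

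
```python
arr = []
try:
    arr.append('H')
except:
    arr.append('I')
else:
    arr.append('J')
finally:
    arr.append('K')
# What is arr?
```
['H', 'J', 'K']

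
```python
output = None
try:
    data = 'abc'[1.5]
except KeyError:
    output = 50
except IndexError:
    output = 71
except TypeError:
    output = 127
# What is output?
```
127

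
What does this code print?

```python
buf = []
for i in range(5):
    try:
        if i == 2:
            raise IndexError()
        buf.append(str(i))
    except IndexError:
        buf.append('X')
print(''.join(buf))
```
01X34

Exception on i=2 caught, loop continues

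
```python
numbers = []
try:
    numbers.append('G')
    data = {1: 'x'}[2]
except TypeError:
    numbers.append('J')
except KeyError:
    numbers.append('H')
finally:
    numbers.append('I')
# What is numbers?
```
['G', 'H', 'I']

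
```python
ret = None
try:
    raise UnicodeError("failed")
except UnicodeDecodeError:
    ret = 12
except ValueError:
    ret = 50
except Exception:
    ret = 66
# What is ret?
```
50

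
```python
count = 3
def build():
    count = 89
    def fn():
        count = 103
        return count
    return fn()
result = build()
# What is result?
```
103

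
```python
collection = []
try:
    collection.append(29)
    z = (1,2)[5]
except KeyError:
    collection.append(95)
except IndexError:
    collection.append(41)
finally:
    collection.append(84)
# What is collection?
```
[29, 41, 84]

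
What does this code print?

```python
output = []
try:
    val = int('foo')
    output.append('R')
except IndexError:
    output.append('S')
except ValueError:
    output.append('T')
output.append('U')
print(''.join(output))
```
TU

ValueError is caught by its specific handler, not IndexError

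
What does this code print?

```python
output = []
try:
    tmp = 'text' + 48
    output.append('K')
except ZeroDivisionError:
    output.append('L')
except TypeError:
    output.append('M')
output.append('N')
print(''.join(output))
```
MN

TypeError is caught by its specific handler, not ZeroDivisionError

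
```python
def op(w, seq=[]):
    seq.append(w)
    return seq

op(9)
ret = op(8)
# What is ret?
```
[9, 8]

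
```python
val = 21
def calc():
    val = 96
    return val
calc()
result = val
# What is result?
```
21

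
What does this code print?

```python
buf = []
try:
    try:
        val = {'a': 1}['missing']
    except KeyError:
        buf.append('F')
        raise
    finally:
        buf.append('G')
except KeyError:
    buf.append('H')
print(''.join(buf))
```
FGH

finally runs before re-raised exception propagates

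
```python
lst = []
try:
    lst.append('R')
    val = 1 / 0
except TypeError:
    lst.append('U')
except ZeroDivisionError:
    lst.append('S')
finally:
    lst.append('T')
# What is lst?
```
['R', 'S', 'T']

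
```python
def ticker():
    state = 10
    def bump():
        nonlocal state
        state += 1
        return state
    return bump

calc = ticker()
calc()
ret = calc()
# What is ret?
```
12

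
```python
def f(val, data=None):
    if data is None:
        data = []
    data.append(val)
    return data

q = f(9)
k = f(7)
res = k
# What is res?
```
[7]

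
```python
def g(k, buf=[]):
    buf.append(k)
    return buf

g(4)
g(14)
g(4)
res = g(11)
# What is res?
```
[4, 14, 4, 11]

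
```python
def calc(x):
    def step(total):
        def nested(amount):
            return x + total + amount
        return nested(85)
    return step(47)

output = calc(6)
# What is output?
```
138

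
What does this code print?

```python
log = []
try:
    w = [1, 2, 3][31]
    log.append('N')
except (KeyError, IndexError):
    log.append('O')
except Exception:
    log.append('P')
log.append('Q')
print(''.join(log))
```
OQ

IndexError matches tuple containing it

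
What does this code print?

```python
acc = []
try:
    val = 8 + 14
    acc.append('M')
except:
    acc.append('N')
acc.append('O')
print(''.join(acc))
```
MO

No exception, try block completes normally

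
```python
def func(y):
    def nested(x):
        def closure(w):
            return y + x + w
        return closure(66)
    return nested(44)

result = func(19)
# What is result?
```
129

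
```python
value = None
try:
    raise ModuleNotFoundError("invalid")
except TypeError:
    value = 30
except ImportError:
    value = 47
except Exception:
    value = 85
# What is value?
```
47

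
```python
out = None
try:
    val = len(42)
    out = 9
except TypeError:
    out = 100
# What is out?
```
100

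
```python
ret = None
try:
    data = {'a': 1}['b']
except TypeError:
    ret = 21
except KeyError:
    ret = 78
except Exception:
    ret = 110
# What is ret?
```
78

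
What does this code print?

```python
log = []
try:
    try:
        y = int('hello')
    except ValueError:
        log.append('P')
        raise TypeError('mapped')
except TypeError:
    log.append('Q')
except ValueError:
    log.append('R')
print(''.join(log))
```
PQ

New TypeError raised, caught by outer TypeError handler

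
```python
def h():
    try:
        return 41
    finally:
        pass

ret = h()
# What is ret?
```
41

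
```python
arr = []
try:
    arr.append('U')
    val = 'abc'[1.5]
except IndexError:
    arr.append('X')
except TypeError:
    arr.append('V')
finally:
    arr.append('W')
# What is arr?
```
['U', 'V', 'W']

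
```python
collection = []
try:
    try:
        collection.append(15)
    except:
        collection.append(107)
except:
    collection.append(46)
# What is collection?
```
[15]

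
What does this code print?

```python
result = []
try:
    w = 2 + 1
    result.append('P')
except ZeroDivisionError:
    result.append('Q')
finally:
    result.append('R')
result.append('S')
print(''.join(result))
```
PRS

finally runs after normal execution too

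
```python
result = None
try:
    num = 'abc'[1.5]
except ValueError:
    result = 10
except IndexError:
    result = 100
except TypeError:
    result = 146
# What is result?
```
146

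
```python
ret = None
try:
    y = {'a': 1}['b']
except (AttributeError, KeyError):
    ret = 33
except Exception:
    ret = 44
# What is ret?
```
33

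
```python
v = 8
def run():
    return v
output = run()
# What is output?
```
8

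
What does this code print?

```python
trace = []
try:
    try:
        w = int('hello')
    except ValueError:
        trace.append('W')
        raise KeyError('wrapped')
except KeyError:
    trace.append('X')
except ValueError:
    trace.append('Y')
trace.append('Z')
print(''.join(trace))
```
WXZ

KeyError raised and caught, original ValueError not re-raised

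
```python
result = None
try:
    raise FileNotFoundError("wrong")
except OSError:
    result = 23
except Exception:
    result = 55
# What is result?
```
23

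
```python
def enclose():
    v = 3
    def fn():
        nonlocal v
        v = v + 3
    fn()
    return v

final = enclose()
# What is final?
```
6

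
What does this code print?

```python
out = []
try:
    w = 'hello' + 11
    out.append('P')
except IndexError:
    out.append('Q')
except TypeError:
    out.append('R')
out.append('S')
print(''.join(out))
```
RS

TypeError is caught by its specific handler, not IndexError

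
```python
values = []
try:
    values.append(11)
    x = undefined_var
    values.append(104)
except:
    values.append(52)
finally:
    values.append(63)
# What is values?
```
[11, 52, 63]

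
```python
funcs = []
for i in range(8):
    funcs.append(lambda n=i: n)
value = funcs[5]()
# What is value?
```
5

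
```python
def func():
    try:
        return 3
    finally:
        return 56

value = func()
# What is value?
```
56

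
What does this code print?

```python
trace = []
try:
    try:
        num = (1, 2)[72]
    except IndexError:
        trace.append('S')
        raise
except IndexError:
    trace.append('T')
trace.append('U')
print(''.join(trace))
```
STU

raise without argument re-raises current exception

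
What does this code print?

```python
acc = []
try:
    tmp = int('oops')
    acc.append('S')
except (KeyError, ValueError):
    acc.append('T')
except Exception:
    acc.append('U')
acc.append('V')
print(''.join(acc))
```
TV

ValueError matches tuple containing it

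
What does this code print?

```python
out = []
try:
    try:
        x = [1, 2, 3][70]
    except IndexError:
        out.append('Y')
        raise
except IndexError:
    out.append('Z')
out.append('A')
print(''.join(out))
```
YZA

raise without argument re-raises current exception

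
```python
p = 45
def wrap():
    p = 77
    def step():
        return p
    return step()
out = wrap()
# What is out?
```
77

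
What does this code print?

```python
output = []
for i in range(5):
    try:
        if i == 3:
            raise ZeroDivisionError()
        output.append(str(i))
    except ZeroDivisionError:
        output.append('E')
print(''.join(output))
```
012E4

Exception on i=3 caught, loop continues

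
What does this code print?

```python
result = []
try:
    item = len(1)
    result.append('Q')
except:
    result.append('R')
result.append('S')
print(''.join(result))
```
RS

Exception raised in try, caught by bare except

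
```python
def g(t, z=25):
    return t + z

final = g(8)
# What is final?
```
33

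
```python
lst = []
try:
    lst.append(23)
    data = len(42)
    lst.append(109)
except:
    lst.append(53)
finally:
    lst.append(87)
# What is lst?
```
[23, 53, 87]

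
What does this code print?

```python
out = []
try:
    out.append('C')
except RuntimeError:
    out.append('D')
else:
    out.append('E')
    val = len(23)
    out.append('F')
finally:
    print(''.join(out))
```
CE

Try succeeds, else appends 'E', TypeError in else is uncaught, finally prints before exception propagates ('F' never appended)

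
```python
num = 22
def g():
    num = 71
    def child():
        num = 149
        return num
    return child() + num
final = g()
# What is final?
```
220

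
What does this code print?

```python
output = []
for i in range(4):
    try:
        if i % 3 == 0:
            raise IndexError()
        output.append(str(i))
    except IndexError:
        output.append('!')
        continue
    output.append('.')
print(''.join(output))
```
!1.2.!

continue in except skips rest of loop body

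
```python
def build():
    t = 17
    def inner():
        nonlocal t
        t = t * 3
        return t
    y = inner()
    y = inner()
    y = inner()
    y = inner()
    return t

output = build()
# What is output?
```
1377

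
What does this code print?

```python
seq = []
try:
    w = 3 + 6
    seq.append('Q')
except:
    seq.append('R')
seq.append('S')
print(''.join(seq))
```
QS

No exception, try block completes normally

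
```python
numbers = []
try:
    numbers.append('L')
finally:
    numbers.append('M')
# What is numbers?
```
['L', 'M']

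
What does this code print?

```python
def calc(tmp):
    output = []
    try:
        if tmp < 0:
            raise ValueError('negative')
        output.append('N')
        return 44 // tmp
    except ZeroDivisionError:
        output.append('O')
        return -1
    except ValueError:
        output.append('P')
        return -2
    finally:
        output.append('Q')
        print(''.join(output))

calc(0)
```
NOQ

tmp=0 causes ZeroDivisionError, caught, finally prints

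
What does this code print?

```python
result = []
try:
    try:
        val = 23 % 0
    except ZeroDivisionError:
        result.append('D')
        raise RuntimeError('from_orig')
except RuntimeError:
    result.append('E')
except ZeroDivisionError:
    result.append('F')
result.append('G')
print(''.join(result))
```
DEG

RuntimeError raised and caught, original ZeroDivisionError not re-raised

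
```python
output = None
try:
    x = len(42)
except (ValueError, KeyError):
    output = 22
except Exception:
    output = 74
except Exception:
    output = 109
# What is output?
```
74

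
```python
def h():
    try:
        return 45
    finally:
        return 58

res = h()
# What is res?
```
58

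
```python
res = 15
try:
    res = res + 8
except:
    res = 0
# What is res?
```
23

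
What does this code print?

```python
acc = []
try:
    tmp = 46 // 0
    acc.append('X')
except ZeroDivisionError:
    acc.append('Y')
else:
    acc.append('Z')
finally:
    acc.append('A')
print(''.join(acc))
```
YA

Exception: except runs, else skipped, finally runs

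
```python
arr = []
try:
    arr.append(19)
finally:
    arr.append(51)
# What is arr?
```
[19, 51]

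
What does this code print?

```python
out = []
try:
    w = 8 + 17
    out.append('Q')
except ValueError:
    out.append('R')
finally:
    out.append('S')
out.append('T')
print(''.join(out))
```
QST

finally runs after normal execution too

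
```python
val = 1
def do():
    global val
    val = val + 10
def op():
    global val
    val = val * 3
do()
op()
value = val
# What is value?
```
33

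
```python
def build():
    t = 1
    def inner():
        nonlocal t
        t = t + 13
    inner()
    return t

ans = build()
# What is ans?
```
14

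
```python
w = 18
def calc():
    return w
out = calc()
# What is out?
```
18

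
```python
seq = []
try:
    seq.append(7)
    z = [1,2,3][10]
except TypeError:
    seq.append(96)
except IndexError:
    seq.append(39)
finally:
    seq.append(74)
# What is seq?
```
[7, 39, 74]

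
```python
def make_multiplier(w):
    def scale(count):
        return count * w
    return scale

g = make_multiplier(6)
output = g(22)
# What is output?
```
132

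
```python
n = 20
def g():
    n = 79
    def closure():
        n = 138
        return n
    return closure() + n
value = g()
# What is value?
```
217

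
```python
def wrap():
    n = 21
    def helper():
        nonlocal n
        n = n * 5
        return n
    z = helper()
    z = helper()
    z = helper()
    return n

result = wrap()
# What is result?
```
2625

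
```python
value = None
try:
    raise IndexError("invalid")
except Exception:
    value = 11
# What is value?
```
11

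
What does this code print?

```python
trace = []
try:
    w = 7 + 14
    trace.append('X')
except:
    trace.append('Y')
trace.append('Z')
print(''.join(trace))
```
XZ

No exception, try block completes normally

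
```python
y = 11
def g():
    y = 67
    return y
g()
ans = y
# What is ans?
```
11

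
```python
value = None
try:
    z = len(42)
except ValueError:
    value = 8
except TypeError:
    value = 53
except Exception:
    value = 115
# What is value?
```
53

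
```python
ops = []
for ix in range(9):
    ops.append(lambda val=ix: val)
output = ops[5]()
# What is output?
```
5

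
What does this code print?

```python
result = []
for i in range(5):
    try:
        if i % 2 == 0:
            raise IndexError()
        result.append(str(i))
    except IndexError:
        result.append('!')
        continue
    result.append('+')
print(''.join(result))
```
!1+!3+!

continue in except skips rest of loop body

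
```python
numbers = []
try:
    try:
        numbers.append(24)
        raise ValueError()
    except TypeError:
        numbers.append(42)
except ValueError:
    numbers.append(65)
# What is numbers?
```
[24, 65]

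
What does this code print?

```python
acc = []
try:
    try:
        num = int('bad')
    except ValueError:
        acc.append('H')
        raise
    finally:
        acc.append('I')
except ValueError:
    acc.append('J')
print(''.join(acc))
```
HIJ

finally runs before re-raised exception propagates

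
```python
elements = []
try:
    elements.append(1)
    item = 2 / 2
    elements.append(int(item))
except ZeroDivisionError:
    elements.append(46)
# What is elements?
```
[1, 1]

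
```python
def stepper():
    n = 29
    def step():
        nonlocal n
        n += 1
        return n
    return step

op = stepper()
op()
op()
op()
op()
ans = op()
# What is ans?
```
34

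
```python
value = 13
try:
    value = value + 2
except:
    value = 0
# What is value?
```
15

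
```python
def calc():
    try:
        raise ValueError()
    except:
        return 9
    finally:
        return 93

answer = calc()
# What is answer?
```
93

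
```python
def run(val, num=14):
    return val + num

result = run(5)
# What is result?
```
19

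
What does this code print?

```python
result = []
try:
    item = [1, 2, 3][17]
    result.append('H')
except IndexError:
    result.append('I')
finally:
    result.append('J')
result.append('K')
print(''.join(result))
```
IJK

finally always runs, even after exception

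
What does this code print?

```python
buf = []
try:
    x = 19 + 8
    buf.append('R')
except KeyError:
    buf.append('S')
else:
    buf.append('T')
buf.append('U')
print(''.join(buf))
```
RTU

else block runs when no exception occurs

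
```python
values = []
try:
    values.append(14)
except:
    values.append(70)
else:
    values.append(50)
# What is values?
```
[14, 50]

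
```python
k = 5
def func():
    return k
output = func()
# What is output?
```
5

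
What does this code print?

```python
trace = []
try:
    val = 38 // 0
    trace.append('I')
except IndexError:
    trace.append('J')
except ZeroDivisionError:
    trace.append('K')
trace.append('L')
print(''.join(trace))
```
KL

ZeroDivisionError is caught by its specific handler, not IndexError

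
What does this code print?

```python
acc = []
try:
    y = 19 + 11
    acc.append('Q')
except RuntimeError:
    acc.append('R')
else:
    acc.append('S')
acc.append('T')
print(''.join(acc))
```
QST

else block runs when no exception occurs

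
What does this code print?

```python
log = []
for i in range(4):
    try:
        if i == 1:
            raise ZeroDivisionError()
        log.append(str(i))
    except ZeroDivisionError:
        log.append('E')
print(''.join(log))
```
0E23

Exception on i=1 caught, loop continues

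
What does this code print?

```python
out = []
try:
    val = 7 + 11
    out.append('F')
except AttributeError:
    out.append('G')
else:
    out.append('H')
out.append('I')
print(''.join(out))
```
FHI

else block runs when no exception occurs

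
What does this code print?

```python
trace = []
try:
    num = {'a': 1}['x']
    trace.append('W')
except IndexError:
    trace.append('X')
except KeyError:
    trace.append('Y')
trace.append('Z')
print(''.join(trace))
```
YZ

KeyError is caught by its specific handler, not IndexError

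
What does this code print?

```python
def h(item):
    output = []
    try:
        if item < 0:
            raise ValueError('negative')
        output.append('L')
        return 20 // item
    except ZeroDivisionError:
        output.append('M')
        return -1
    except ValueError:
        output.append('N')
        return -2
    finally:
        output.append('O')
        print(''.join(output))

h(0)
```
LMO

item=0 causes ZeroDivisionError, caught, finally prints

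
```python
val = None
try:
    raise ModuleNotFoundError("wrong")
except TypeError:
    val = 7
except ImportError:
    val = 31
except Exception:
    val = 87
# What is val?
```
31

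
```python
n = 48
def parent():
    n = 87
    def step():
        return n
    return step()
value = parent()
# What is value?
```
87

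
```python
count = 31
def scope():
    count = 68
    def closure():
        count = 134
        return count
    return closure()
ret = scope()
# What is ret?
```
134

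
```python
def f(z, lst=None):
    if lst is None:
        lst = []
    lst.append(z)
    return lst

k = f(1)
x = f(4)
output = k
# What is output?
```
[1]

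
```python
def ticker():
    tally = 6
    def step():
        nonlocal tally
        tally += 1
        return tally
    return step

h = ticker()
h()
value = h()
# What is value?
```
8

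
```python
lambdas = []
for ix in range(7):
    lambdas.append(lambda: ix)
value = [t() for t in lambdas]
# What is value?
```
[6, 6, 6, 6, 6, 6, 6]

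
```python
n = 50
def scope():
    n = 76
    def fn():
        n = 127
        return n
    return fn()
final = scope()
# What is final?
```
127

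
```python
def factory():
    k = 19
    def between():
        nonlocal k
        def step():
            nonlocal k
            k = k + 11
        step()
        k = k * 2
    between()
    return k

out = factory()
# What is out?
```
60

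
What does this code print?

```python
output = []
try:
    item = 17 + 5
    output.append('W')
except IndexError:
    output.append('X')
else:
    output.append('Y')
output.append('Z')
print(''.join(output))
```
WYZ

else block runs when no exception occurs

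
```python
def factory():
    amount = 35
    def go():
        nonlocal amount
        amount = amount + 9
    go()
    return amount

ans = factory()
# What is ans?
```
44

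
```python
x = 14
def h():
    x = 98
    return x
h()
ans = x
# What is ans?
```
14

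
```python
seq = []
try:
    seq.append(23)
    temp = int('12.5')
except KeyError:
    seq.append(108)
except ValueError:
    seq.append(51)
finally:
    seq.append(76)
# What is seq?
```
[23, 51, 76]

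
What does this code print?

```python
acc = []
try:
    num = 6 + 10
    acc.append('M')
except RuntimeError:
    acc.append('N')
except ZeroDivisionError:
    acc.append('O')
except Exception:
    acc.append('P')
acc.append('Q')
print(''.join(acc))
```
MQ

No exception, try block completes normally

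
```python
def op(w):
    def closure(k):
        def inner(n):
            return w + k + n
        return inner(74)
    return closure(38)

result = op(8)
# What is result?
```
120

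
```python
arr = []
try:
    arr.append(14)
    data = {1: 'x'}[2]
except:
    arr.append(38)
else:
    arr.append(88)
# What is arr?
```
[14, 38]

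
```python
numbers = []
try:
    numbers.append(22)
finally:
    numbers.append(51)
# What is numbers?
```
[22, 51]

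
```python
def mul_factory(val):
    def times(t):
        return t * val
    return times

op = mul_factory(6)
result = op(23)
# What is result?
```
138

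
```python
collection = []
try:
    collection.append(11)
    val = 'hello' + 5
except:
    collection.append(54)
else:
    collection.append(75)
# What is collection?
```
[11, 54]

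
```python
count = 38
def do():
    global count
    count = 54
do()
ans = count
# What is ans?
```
54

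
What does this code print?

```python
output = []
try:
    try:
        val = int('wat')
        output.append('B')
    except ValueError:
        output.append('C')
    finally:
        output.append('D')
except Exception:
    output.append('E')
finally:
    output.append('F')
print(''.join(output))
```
CDF

Both finally blocks run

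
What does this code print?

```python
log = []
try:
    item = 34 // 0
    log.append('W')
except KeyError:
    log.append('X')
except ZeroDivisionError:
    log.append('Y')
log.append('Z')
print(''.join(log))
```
YZ

ZeroDivisionError is caught by its specific handler, not KeyError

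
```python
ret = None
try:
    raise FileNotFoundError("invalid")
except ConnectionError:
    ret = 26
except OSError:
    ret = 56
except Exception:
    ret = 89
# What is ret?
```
56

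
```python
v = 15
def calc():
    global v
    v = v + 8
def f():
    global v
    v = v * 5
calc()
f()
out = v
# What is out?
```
115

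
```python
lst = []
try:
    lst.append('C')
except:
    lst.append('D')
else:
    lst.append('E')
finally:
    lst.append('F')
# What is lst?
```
['C', 'E', 'F']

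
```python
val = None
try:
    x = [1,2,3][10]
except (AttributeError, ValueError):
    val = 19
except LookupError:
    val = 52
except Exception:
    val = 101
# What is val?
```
52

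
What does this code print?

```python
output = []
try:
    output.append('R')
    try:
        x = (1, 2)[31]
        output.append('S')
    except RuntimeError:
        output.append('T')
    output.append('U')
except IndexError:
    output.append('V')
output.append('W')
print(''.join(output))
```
RVW

Inner handler doesn't match, propagates to outer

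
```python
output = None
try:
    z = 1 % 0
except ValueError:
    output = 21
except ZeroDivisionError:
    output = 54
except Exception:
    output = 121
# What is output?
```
54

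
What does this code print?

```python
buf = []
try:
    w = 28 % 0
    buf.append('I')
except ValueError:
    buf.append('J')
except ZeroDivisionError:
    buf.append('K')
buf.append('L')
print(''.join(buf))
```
KL

ZeroDivisionError is caught by its specific handler, not ValueError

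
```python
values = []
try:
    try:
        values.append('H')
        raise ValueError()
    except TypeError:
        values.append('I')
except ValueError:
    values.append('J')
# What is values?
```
['H', 'J']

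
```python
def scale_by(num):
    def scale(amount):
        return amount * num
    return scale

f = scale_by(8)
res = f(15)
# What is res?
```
120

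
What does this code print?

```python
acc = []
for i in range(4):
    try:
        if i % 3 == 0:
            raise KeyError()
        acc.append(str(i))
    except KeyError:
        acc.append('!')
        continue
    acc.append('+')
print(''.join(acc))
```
!1+2+!

continue in except skips rest of loop body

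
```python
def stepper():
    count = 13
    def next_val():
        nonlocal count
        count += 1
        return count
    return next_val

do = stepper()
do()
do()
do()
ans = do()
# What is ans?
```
17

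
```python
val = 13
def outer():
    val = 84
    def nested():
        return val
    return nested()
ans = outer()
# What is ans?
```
84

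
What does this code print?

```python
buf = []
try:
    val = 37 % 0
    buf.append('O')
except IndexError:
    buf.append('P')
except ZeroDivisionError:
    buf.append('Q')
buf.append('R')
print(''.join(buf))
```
QR

ZeroDivisionError is caught by its specific handler, not IndexError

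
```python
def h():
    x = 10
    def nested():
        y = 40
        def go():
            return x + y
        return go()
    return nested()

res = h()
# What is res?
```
50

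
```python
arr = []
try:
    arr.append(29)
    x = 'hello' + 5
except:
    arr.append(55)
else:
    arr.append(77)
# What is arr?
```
[29, 55]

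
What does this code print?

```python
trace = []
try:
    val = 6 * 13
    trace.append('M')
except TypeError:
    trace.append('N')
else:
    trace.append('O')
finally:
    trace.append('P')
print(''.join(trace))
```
MOP

else runs before finally when no exception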